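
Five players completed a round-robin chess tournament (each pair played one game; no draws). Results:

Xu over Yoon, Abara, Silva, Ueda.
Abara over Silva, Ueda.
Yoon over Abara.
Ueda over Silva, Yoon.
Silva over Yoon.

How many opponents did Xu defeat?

Xu's results: beat Abara, Silva, Ueda, Yoon; lost to no one.
That is 4 wins.

4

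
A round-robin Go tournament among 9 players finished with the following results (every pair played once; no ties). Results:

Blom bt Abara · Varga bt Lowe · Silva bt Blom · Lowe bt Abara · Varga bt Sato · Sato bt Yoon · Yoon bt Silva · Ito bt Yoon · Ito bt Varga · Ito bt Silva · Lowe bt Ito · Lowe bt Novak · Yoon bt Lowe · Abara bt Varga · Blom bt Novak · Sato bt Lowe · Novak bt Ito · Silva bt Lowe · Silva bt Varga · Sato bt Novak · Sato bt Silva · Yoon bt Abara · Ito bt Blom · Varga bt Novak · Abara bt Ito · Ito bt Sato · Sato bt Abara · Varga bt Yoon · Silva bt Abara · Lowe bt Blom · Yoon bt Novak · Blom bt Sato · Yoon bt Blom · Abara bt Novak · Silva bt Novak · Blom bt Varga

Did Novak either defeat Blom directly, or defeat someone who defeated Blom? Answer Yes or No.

Yes

Novak did not beat Blom directly.
Novak beat Ito. Of those, Ito beat Blom.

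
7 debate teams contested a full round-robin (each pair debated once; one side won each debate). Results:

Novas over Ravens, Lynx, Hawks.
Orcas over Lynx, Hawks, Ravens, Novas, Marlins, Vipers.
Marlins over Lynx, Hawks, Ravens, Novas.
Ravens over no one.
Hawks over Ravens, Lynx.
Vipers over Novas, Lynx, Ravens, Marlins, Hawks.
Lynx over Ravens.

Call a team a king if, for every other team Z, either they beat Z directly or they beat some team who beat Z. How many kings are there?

1

Novas cannot reach Orcas, Vipers, Marlins in two steps.
Ravens cannot reach Novas, Lynx, Hawks, Orcas, Vipers, Marlins in two steps.
Lynx cannot reach Novas, Hawks, Orcas, Vipers, Marlins in two steps.
Hawks cannot reach Novas, Orcas, Vipers, Marlins in two steps.
Orcas reaches everyone (king).
Vipers cannot reach Orcas in two steps.
Marlins cannot reach Orcas, Vipers in two steps.
Kings: Orcas — 1.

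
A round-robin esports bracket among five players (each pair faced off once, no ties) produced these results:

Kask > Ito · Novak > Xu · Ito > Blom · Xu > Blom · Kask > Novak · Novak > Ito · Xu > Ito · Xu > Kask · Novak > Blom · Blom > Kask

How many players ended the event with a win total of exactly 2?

Win totals: Kask 2, Blom 1, Ito 1, Novak 3, Xu 3.
Exactly 2: Kask — 1 player.

1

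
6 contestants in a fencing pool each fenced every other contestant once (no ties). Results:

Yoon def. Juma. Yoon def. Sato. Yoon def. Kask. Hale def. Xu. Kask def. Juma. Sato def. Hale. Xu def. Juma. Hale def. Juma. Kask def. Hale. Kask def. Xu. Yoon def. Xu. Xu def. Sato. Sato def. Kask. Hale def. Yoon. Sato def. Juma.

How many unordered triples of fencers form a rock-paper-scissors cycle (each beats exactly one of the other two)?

Of the C(6,3) = 20 triples, the cyclic ones are: {Sato, Hale, Yoon}; {Sato, Hale, Xu}; {Sato, Kask, Xu}; {Hale, Kask, Yoon}.
That is 4.

4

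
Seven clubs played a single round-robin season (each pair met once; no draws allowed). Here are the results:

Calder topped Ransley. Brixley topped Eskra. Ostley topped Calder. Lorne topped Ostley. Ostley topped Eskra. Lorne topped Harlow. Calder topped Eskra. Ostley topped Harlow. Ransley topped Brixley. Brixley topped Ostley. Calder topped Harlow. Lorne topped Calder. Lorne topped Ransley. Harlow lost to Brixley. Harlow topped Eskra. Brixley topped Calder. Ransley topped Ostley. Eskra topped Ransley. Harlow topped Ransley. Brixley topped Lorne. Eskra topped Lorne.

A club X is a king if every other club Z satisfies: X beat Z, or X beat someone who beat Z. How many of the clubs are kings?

Calder reaches everyone (king).
Brixley reaches everyone (king).
Ransley reaches everyone (king).
Harlow cannot reach Calder in two steps.
Lorne reaches everyone (king).
Ostley cannot reach Brixley in two steps.
Eskra reaches everyone (king).
Kings: Calder, Brixley, Ransley, Lorne, Eskra — 5.

5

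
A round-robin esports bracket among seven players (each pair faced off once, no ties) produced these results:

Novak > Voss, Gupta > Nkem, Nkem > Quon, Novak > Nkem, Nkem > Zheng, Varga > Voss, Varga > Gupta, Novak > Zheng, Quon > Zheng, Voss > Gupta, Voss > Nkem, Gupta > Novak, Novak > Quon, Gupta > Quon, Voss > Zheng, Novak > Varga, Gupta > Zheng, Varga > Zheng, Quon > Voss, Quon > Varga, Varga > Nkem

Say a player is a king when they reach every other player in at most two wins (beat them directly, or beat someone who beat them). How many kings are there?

Quon cannot reach Novak in two steps.
Novak reaches everyone (king).
Zheng cannot reach Quon, Novak, Varga, Voss, Nkem, Gupta in two steps.
Varga reaches everyone (king).
Voss cannot reach Varga in two steps.
Nkem cannot reach Novak, Gupta in two steps.
Gupta reaches everyone (king).
Kings: Novak, Varga, Gupta — 3.

3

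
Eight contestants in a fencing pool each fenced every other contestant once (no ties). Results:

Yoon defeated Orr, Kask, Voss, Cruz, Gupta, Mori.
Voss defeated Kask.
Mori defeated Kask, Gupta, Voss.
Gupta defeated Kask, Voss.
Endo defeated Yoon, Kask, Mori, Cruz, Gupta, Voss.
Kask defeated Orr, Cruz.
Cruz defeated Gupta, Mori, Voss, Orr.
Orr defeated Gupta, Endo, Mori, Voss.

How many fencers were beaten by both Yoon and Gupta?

2

Yoon beat: Voss, Mori, Kask, Gupta, Cruz, Orr.
Gupta beat: Voss, Kask.
Both beat: Voss, Kask — 2.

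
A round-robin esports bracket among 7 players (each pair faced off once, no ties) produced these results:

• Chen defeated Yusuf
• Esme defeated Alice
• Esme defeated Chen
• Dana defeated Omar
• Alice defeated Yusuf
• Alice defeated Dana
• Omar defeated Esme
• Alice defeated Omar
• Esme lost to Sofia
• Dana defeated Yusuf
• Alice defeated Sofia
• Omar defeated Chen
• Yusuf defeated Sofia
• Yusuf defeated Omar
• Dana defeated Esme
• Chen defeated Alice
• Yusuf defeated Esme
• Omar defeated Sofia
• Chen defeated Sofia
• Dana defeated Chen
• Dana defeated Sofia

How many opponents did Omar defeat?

Omar's results: beat Sofia, Chen, Esme; lost to Yusuf, Dana, Alice.
That is 3 wins.

3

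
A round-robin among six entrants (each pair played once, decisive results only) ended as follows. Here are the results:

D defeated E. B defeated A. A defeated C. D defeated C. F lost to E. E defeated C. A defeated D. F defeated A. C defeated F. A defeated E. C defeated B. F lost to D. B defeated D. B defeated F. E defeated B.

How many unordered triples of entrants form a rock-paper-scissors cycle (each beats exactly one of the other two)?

7

Of the C(6,3) = 20 triples, the cyclic ones are: {A, B, C}; {A, B, E}; {A, C, F}; {A, D, F}; {A, E, F}; {B, C, D}; {B, D, E}.
That is 7.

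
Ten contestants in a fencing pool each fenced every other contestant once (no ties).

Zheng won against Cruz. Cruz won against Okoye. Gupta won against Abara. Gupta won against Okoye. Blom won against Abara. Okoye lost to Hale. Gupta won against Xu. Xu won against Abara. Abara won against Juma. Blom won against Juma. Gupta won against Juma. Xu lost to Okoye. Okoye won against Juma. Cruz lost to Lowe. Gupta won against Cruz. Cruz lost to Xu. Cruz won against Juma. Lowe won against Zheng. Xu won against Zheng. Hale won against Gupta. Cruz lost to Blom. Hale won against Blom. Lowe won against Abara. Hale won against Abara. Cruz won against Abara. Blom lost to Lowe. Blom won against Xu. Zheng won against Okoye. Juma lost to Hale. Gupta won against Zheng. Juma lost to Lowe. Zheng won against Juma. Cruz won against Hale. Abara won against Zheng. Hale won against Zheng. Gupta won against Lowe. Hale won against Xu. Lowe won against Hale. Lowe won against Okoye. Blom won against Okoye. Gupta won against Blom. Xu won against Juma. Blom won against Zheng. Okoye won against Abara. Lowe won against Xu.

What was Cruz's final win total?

4

Cruz's results: beat Hale, Abara, Okoye, Juma; lost to Xu, Zheng, Blom, Gupta, Lowe.
That is 4 wins.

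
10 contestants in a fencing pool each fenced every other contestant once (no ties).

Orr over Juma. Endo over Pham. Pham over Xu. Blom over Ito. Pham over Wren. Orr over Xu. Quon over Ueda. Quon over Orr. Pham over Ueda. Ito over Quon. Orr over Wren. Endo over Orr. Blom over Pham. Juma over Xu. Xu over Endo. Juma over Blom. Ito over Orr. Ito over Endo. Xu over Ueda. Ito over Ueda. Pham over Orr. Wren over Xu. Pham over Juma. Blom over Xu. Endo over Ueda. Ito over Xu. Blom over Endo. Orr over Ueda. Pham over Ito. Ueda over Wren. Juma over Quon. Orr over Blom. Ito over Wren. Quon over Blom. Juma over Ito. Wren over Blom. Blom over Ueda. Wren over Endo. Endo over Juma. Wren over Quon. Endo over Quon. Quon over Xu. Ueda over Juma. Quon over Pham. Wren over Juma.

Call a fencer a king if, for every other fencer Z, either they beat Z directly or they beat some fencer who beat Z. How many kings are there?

8

Endo reaches everyone (king).
Xu cannot reach Blom, Ito in two steps.
Ueda cannot reach Pham, Orr in two steps.
Blom reaches everyone (king).
Quon reaches everyone (king).
Pham reaches everyone (king).
Orr reaches everyone (king).
Juma reaches everyone (king).
Ito reaches everyone (king).
Wren reaches everyone (king).
Kings: Endo, Blom, Quon, Pham, Orr, Juma, Ito, Wren — 8.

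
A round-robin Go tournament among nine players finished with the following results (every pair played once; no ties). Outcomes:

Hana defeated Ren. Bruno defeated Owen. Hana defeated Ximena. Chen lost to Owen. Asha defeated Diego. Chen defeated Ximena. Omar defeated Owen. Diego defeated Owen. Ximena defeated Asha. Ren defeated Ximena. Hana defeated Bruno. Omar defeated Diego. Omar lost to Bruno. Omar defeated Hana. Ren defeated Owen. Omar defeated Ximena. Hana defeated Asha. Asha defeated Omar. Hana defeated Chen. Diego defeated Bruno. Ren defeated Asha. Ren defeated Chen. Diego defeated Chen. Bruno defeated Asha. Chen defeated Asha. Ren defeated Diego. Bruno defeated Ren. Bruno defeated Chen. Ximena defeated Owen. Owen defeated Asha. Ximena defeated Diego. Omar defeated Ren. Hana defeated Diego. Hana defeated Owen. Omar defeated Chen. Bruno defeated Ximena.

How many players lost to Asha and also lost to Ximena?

Asha beat: Omar, Diego.
Ximena beat: Owen, Diego, Asha.
Both beat: Diego — 1.

1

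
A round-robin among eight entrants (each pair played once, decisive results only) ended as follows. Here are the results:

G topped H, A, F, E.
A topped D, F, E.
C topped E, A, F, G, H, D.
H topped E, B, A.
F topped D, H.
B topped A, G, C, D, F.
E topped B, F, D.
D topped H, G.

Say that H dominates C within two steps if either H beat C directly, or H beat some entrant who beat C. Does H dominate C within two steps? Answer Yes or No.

H did not beat C directly.
H beat A, B, E. Of those, B beat C.

Yes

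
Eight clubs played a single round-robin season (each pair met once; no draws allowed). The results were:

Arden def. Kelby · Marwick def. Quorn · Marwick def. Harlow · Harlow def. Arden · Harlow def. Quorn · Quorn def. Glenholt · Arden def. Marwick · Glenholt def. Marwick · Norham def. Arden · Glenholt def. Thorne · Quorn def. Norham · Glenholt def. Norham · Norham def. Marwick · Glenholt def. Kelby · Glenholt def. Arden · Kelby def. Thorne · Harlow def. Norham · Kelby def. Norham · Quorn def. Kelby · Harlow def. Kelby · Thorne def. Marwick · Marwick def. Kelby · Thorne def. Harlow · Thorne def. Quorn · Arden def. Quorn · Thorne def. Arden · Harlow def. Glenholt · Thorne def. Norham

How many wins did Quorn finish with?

3

Quorn's results: beat Kelby, Norham, Glenholt; lost to Thorne, Harlow, Arden, Marwick.
That is 3 wins.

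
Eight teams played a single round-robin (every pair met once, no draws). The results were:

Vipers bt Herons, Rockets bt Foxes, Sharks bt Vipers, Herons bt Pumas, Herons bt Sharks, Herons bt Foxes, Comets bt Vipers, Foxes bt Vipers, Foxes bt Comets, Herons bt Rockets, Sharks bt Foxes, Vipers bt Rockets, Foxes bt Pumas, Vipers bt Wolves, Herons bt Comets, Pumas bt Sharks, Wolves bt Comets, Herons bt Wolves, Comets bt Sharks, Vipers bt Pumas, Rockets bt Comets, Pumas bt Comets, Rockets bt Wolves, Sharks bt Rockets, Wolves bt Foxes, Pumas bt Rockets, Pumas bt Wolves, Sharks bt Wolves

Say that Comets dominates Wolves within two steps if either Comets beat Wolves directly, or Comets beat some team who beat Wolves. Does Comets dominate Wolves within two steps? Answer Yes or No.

Comets did not beat Wolves directly.
Comets beat Sharks, Vipers. Of those, Sharks beat Wolves.

Yes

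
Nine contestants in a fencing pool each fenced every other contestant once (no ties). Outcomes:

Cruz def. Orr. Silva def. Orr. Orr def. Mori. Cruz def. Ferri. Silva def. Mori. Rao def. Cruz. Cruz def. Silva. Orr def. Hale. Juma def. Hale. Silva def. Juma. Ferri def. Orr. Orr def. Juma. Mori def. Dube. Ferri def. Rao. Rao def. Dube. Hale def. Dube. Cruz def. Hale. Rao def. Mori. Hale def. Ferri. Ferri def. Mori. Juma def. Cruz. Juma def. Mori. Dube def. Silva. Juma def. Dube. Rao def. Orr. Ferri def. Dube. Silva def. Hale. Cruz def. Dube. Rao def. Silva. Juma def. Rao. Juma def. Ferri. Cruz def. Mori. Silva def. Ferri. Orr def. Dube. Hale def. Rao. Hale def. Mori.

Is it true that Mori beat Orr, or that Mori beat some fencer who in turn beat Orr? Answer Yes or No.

No

Mori did not beat Orr directly.
Mori beat Dube, but each of them lost to Orr. No two-step path.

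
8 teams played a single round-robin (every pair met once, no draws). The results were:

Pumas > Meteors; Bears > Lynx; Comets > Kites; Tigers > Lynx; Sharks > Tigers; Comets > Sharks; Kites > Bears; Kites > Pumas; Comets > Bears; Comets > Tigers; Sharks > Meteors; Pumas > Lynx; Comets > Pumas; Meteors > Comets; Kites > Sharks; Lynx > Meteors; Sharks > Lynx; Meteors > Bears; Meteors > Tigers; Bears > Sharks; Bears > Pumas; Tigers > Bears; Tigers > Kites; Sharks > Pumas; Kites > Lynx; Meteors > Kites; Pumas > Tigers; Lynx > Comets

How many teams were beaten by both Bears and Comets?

Bears beat: Sharks, Lynx, Pumas.
Comets beat: Sharks, Bears, Kites, Tigers, Pumas.
Both beat: Sharks, Pumas — 2.

2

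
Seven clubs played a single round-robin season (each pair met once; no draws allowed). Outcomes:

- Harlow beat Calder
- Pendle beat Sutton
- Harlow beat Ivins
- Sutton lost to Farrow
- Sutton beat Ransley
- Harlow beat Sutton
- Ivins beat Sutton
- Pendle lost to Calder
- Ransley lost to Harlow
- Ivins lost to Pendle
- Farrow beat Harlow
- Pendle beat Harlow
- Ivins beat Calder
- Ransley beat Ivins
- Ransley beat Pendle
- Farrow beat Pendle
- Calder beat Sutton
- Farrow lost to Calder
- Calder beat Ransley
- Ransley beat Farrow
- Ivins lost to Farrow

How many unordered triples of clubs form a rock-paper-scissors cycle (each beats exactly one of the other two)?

Win totals: Ransley 3, Harlow 4, Calder 4, Ivins 2, Pendle 3, Sutton 1, Farrow 4.
A club with w wins dominates both others in C(w,2) triples; summing gives 3 + 6 + 6 + 1 + 3 + 0 + 6 = 25 transitive triples.
Total triples C(7,3) = 35, so cyclic triples = 35 − 25 = 10.

10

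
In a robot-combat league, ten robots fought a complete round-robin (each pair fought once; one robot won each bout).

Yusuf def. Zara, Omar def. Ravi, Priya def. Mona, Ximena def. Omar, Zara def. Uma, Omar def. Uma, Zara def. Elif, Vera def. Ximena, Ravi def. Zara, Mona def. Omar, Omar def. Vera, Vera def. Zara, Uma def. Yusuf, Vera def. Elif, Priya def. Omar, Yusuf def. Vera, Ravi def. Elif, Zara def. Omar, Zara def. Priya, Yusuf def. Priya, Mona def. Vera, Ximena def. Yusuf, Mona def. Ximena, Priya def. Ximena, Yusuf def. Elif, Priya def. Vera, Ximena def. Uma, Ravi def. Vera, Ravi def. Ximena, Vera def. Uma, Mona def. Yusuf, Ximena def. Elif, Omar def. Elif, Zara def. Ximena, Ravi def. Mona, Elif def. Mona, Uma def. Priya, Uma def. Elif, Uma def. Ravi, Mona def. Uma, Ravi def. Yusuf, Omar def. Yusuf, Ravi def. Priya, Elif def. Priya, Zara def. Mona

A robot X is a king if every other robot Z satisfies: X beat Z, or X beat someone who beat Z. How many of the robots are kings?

8

Mona reaches everyone (king).
Vera reaches everyone (king).
Priya reaches everyone (king).
Yusuf cannot reach Ravi in two steps.
Uma reaches everyone (king).
Ximena reaches everyone (king).
Omar reaches everyone (king).
Ravi reaches everyone (king).
Zara reaches everyone (king).
Elif cannot reach Ravi, Zara in two steps.
Kings: Mona, Vera, Priya, Uma, Ximena, Omar, Ravi, Zara — 8.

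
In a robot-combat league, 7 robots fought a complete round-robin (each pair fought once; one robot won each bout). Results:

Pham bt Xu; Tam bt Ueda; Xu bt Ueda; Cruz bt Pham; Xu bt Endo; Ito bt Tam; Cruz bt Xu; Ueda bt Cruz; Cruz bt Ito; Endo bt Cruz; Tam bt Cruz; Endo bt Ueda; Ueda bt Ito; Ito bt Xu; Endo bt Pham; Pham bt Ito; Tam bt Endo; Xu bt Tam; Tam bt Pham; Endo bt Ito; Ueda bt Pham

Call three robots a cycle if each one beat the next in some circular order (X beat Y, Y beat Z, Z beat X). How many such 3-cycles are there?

12

Win totals: Ito 2, Endo 4, Xu 3, Ueda 3, Cruz 3, Tam 4, Pham 2.
A robot with w wins dominates both others in C(w,2) triples; summing gives 1 + 6 + 3 + 3 + 3 + 6 + 1 = 23 transitive triples.
Total triples C(7,3) = 35, so cyclic triples = 35 − 23 = 12.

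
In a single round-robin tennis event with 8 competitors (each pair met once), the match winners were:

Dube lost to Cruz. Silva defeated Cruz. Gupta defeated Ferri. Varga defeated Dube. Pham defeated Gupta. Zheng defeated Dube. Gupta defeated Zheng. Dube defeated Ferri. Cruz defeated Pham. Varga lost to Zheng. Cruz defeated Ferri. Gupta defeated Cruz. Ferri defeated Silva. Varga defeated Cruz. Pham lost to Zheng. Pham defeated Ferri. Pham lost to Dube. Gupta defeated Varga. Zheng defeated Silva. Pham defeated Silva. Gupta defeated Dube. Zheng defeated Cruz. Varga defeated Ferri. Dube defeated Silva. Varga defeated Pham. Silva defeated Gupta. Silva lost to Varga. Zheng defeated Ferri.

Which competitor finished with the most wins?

Zheng

Win totals: Varga 5, Silva 2, Ferri 1, Cruz 3, Gupta 5, Pham 3, Dube 3, Zheng 6.
Zheng leads with 6 wins (next highest: 5).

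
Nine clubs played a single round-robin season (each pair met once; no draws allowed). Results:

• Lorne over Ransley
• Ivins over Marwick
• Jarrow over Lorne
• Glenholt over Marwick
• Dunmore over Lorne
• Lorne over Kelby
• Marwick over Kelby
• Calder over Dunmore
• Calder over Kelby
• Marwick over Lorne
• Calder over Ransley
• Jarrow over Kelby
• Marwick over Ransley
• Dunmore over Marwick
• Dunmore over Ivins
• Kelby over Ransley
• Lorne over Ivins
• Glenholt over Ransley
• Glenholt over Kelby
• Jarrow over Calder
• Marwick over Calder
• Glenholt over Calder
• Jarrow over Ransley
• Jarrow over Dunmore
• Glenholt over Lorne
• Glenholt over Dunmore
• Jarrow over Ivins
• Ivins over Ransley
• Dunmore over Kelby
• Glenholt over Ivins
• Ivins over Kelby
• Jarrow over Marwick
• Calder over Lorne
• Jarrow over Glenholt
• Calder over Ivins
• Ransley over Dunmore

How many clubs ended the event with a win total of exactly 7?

1

Win totals: Ransley 1, Jarrow 8, Dunmore 4, Calder 5, Kelby 1, Ivins 3, Lorne 3, Marwick 4, Glenholt 7.
Exactly 7: Glenholt — 1 club.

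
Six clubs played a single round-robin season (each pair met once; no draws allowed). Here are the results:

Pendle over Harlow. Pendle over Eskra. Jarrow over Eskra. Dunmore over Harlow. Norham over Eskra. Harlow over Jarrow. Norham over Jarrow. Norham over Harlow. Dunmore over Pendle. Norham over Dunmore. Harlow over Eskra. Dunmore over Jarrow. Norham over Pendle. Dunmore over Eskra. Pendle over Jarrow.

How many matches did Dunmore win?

4

Dunmore's results: beat Harlow, Jarrow, Pendle, Eskra; lost to Norham.
That is 4 wins.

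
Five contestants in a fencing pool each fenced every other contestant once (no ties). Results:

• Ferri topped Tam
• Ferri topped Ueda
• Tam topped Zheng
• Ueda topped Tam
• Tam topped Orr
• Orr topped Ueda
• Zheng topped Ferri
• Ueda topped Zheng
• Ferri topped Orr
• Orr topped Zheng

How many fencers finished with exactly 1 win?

Win totals: Tam 2, Orr 2, Ferri 3, Zheng 1, Ueda 2.
Exactly 1: Zheng — 1 fencer.

1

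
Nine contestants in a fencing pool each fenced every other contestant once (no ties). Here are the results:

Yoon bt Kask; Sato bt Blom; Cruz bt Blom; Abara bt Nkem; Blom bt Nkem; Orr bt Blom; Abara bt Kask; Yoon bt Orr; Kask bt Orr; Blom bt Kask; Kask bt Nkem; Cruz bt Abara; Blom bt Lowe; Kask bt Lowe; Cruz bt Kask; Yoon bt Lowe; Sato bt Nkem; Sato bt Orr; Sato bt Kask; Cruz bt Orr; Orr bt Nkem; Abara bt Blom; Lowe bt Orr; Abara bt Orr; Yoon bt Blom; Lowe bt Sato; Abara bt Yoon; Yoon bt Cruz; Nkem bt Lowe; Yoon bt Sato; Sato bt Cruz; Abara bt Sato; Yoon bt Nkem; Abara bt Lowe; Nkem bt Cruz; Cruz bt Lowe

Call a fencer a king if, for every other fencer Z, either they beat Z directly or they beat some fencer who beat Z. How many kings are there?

3

Abara reaches everyone (king).
Kask cannot reach Abara, Yoon in two steps.
Cruz reaches everyone (king).
Yoon reaches everyone (king).
Lowe cannot reach Abara, Yoon in two steps.
Blom cannot reach Abara, Yoon in two steps.
Orr cannot reach Abara, Yoon, Sato in two steps.
Nkem cannot reach Yoon in two steps.
Sato cannot reach Yoon in two steps.
Kings: Abara, Cruz, Yoon — 3.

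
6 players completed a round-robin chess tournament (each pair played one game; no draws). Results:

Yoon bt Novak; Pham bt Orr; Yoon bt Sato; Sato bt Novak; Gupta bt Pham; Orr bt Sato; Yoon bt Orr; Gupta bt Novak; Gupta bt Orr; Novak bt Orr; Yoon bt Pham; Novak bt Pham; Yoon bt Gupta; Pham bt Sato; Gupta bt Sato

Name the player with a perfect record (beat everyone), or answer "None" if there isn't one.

Yoon

Yoon has 5 wins out of 5 opponents — a perfect record.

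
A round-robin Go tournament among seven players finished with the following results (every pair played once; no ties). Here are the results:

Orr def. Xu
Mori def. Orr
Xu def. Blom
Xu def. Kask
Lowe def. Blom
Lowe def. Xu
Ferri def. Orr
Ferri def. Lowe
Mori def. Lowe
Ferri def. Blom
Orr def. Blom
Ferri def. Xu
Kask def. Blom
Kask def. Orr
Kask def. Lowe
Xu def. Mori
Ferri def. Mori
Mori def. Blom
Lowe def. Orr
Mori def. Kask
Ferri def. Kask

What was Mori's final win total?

4

Mori's results: beat Kask, Blom, Orr, Lowe; lost to Xu, Ferri.
That is 4 wins.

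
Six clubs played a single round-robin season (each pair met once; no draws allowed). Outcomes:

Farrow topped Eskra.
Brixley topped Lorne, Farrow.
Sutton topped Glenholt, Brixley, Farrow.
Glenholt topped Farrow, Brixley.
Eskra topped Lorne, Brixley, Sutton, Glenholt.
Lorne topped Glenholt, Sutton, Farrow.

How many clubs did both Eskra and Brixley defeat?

Eskra beat: Lorne, Brixley, Glenholt, Sutton.
Brixley beat: Lorne, Farrow.
Both beat: Lorne — 1.

1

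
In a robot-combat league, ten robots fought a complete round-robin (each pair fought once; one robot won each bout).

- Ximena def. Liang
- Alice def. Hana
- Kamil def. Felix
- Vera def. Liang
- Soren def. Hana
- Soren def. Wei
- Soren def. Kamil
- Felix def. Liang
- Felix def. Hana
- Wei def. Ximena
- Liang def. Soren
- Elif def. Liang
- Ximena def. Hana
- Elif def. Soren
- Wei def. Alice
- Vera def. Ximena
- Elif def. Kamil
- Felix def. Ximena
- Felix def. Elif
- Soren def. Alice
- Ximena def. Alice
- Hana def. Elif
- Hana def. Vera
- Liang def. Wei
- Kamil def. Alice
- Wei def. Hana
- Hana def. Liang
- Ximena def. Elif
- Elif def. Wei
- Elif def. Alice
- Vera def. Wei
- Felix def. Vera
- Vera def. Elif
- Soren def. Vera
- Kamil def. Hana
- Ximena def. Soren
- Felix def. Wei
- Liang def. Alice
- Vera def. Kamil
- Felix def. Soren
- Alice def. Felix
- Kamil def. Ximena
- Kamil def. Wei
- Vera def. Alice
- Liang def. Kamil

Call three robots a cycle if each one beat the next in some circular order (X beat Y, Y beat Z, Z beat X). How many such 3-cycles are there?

Win totals: Kamil 5, Vera 6, Ximena 5, Wei 3, Felix 7, Hana 3, Liang 4, Elif 5, Alice 2, Soren 5.
A robot with w wins dominates both others in C(w,2) triples; summing gives 10 + 15 + 10 + 3 + 21 + 3 + 6 + 10 + 1 + 10 = 89 transitive triples.
Total triples C(10,3) = 120, so cyclic triples = 120 − 89 = 31.

31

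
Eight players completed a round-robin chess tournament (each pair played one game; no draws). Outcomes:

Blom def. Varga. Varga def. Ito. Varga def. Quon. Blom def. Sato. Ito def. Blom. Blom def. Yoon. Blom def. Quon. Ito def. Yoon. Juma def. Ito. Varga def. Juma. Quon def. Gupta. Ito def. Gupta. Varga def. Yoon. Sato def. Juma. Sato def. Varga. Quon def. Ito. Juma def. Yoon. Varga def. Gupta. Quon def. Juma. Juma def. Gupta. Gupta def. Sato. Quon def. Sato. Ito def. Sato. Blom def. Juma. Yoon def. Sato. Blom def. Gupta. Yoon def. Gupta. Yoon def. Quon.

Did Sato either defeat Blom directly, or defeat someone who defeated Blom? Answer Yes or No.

No

Sato did not beat Blom directly.
Sato beat Varga, Juma, but each of them lost to Blom. No two-step path.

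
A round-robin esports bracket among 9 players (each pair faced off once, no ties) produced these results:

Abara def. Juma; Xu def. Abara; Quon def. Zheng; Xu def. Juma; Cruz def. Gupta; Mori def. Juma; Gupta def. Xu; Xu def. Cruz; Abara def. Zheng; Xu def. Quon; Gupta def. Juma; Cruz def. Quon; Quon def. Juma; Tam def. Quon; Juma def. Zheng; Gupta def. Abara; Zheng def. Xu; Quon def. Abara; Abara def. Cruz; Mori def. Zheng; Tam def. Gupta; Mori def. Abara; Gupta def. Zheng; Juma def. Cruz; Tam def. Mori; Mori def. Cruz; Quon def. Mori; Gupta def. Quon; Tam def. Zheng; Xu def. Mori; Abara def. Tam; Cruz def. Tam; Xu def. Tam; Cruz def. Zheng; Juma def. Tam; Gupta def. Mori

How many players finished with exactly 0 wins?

0

Win totals: Mori 4, Tam 4, Abara 4, Juma 3, Cruz 4, Xu 6, Zheng 1, Quon 4, Gupta 6.
No player has exactly 0 wins.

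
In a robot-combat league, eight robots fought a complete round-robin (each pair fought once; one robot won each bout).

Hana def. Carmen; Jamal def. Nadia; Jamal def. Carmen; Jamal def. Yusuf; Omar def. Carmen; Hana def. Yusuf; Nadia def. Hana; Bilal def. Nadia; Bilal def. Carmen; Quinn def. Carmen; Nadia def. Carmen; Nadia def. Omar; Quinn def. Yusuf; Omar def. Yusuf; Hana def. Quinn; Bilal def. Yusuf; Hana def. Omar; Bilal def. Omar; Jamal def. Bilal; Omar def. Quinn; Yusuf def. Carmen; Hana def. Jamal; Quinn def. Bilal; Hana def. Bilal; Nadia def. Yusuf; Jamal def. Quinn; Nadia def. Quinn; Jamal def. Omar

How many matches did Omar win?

3

Omar's results: beat Yusuf, Quinn, Carmen; lost to Nadia, Hana, Jamal, Bilal.
That is 3 wins.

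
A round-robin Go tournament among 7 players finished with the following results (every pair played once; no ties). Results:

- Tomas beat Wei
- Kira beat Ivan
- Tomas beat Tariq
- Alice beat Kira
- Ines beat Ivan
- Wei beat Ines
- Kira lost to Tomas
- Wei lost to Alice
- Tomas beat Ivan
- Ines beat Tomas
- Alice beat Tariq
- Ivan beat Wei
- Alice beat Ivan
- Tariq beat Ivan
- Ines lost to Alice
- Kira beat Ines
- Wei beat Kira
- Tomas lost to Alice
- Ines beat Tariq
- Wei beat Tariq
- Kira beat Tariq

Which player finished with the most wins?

Alice

Win totals: Ivan 1, Tariq 1, Ines 3, Alice 6, Wei 3, Tomas 4, Kira 3.
Alice leads with 6 wins (next highest: 4).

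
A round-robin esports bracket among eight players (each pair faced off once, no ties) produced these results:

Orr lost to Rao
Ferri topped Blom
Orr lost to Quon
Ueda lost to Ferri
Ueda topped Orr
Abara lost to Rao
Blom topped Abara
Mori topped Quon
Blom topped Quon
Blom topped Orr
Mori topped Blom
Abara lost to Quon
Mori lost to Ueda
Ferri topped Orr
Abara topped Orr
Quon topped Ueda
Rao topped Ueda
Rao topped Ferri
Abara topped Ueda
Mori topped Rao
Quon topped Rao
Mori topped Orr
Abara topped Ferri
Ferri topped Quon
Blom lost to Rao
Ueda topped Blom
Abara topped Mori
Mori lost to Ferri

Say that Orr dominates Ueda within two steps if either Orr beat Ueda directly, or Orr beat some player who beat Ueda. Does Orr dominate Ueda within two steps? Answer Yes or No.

No

Orr did not beat Ueda directly.
Orr beat no one, so there is no intermediate player.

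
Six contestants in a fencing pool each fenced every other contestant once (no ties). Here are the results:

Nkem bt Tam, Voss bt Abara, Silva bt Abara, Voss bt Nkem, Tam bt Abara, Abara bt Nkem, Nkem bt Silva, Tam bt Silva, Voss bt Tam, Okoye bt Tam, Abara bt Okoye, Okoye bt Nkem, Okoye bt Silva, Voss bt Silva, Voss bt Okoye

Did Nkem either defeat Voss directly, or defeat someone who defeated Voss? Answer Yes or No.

No

Nkem did not beat Voss directly.
Nkem beat Silva, Tam, but each of them lost to Voss. No two-step path.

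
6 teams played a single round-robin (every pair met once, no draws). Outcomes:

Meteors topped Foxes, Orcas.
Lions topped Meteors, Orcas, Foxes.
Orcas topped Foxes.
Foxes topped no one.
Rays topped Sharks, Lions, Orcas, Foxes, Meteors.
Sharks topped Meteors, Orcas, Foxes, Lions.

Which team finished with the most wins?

Rays

Win totals: Foxes 0, Lions 3, Sharks 4, Meteors 2, Rays 5, Orcas 1.
Rays leads with 5 wins (next highest: 4).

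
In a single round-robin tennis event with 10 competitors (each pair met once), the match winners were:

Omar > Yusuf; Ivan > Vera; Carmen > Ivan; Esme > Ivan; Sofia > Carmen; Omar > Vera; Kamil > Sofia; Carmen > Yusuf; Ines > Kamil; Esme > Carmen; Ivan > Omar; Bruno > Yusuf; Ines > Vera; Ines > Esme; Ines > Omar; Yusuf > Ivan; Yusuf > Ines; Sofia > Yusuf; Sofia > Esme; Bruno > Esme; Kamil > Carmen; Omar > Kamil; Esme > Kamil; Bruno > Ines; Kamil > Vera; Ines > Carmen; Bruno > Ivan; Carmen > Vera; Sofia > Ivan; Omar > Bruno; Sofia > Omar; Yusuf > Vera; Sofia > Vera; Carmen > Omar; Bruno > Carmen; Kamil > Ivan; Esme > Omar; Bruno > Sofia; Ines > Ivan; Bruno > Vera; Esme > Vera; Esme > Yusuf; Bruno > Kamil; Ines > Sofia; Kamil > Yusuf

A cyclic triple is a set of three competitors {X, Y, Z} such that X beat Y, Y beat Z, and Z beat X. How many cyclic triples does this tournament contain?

15

Win totals: Vera 0, Ivan 2, Yusuf 3, Carmen 4, Ines 7, Bruno 8, Kamil 5, Esme 6, Sofia 6, Omar 4.
A competitor with w wins dominates both others in C(w,2) triples; summing gives 0 + 1 + 3 + 6 + 21 + 28 + 10 + 15 + 15 + 6 = 105 transitive triples.
Total triples C(10,3) = 120, so cyclic triples = 120 − 105 = 15.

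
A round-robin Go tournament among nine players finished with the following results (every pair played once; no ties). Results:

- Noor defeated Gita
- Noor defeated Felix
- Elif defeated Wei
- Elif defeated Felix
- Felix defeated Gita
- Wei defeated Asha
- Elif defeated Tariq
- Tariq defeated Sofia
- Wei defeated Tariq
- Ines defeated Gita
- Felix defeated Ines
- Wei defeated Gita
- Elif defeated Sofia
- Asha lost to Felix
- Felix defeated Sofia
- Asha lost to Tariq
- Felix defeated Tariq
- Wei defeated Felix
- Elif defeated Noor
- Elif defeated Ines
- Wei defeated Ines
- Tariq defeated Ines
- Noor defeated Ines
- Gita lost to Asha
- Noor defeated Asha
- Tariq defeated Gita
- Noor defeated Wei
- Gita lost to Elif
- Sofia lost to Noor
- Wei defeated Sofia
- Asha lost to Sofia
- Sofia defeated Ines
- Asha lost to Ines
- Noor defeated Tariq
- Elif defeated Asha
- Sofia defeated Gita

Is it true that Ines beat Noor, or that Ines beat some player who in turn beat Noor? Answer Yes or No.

No

Ines did not beat Noor directly.
Ines beat Asha, Gita, but each of them lost to Noor. No two-step path.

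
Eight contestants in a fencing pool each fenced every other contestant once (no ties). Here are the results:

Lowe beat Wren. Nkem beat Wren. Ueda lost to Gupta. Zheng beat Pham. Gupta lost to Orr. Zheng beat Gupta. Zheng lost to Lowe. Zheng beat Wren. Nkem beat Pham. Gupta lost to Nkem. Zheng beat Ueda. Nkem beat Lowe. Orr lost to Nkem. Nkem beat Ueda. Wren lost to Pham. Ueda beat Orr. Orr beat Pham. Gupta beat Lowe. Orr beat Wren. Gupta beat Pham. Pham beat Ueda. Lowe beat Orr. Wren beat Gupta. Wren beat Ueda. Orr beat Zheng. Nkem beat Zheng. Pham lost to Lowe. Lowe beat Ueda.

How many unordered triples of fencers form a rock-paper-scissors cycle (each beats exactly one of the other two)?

Win totals: Gupta 3, Orr 4, Wren 2, Pham 2, Zheng 4, Lowe 5, Ueda 1, Nkem 7.
A fencer with w wins dominates both others in C(w,2) triples; summing gives 3 + 6 + 1 + 1 + 6 + 10 + 0 + 21 = 48 transitive triples.
Total triples C(8,3) = 56, so cyclic triples = 56 − 48 = 8.

8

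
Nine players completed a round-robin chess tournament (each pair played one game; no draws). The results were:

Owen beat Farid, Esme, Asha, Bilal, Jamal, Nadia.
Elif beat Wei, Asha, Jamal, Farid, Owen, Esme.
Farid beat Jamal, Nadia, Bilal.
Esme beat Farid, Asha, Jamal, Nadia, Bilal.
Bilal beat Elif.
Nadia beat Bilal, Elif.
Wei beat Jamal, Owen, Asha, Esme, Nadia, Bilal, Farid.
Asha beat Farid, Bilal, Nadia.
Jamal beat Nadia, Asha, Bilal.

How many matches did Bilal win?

Bilal's results: beat Elif; lost to Wei, Farid, Esme, Owen, Nadia, Jamal, Asha.
That is 1 win.

1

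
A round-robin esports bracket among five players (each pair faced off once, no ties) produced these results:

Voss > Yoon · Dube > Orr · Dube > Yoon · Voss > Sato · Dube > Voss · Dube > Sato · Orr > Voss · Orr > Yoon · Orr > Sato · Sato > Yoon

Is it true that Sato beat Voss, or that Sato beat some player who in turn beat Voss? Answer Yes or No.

No

Sato did not beat Voss directly.
Sato beat Yoon, but each of them lost to Voss. No two-step path.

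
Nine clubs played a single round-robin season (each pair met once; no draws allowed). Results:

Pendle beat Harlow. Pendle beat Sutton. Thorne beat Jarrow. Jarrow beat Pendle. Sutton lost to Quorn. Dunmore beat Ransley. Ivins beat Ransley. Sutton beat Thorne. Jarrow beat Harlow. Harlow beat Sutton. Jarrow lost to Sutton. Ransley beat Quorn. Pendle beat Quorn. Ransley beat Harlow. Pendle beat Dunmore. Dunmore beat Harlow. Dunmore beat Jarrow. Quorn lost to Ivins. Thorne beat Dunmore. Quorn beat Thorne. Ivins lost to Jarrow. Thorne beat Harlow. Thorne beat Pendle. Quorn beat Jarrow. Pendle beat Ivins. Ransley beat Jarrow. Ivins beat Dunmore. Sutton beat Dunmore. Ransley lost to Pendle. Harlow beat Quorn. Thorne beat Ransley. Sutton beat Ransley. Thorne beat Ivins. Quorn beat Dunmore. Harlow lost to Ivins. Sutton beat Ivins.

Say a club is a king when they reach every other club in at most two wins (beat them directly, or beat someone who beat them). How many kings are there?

Sutton reaches everyone (king).
Quorn reaches everyone (king).
Thorne reaches everyone (king).
Pendle reaches everyone (king).
Harlow cannot reach Pendle in two steps.
Dunmore cannot reach Thorne in two steps.
Ivins cannot reach Pendle in two steps.
Ransley reaches everyone (king).
Jarrow cannot reach Thorne in two steps.
Kings: Sutton, Quorn, Thorne, Pendle, Ransley — 5.

5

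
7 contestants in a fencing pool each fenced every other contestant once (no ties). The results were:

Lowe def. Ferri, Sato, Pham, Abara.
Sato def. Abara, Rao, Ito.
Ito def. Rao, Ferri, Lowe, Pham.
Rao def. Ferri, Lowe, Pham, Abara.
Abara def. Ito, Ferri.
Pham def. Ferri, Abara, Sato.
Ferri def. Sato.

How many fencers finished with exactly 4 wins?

Win totals: Sato 3, Ito 4, Lowe 4, Ferri 1, Pham 3, Abara 2, Rao 4.
Exactly 4: Ito, Lowe, Rao — 3 fencers.

3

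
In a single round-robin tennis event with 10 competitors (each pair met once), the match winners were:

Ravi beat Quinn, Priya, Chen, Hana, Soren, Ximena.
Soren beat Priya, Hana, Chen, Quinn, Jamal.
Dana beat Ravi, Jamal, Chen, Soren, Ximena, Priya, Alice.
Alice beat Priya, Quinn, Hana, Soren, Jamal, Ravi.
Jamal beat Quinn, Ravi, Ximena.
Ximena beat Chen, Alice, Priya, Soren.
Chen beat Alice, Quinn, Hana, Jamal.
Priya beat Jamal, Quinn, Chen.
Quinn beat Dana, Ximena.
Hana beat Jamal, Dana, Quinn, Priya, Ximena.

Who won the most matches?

Dana

Win totals: Chen 4, Quinn 2, Ravi 6, Ximena 4, Jamal 3, Hana 5, Alice 6, Priya 3, Soren 5, Dana 7.
Dana leads with 7 wins (next highest: 6).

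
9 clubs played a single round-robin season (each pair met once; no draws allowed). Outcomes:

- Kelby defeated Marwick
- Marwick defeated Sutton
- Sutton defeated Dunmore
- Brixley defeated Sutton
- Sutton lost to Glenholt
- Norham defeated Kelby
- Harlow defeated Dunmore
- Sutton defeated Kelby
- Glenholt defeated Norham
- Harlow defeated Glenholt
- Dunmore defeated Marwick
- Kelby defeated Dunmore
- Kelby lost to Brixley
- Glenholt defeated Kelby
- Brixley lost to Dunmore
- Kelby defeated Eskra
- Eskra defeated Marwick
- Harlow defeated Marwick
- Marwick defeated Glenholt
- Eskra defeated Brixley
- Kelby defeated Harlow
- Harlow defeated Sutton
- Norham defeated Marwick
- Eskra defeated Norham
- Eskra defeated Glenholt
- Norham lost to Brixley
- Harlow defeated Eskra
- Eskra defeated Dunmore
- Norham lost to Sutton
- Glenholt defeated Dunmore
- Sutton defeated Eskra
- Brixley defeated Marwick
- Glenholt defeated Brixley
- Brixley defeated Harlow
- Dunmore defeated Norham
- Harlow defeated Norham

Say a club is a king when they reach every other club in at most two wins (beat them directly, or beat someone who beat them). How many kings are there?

6

Norham cannot reach Brixley in two steps.
Dunmore cannot reach Eskra in two steps.
Brixley reaches everyone (king).
Glenholt reaches everyone (king).
Marwick cannot reach Harlow in two steps.
Eskra reaches everyone (king).
Kelby reaches everyone (king).
Sutton reaches everyone (king).
Harlow reaches everyone (king).
Kings: Brixley, Glenholt, Eskra, Kelby, Sutton, Harlow — 6.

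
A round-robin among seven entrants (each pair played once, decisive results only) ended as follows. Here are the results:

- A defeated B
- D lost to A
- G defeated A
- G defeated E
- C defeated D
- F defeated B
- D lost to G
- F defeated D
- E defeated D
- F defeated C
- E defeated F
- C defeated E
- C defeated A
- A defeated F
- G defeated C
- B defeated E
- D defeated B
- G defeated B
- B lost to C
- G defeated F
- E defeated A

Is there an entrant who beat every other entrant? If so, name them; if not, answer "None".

G

G has 6 wins out of 6 opponents — a perfect record.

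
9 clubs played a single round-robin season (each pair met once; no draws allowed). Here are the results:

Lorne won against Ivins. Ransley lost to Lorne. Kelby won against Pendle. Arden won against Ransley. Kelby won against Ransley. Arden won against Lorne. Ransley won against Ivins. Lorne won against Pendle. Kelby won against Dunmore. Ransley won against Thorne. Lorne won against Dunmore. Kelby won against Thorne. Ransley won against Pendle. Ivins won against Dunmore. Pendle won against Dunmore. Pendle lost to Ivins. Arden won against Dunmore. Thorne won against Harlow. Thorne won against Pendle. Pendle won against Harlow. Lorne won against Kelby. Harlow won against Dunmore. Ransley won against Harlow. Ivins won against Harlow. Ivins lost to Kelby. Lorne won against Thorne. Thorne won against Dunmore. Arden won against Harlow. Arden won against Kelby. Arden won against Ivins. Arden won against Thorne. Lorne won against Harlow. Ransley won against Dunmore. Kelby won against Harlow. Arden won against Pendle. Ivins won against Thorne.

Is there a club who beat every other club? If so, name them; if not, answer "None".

Arden has 8 wins out of 8 opponents — a perfect record.

Arden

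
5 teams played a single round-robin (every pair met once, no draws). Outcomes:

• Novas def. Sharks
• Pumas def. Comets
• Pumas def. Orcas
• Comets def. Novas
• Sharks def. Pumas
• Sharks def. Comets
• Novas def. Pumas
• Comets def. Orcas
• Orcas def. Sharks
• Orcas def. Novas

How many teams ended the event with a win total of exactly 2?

5

Win totals: Comets 2, Sharks 2, Novas 2, Orcas 2, Pumas 2.
Exactly 2: Comets, Sharks, Novas, Orcas, Pumas — 5 teams.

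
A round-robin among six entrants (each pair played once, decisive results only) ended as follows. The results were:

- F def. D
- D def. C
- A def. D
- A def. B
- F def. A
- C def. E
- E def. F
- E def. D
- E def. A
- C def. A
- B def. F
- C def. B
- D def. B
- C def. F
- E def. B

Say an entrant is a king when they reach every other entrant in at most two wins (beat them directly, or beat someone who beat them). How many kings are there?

A cannot reach E in two steps.
B cannot reach C, E in two steps.
C reaches everyone (king).
D reaches everyone (king).
E reaches everyone (king).
F cannot reach E in two steps.
Kings: C, D, E — 3.

3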